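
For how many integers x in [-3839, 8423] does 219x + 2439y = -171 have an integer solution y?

15

gcd(2439, 219) = 3  (2439 = 11·219 + 30, 219 = 7·30 + 9, 30 = 3·9 + 3, 9 = 3·3).
Back-substituting, 219·(-245) + 2439·(22) = 3.
Scale by -57: particular solution (13965, -1254); reduce x mod 813: (144, -13).
General solution: x = 144 + 813t, y = -13 - 73t for integer t.
-3839 ≤ 144 + 813t ≤ 8423 gives t ∈ [-4, 10], which is 15 values.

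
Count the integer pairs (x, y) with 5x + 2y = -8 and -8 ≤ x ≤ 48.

29

gcd(5, 2) = 1.
By Bézout, 5·(1) + 2·(-2) = 1.
Particular solution: (0, -4).
General solution: x = 0 + 2t, y = -4 - 5t for integer t.
-8 ≤ 0 + 2t ≤ 48 gives t ∈ [-4, 24], which is 29 values.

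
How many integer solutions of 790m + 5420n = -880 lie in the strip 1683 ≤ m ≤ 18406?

gcd(5420, 790):
  5420 = 6*790 + 680
  790 = 1*680 + 110
  680 = 6*110 + 20
  110 = 5*20 + 10
  20 = 2*10
so gcd(5420, 790) = 10.
Back-substitute for Bézout coefficients:
  10 = 110 - 5*20
  ... = 790*(247) + 5420*(-36)
Scale by -88: particular solution (-21736, 3168); reduce m mod 542: (486, -71).
General solution: m = 486 + 542t, n = -71 - 79t for integer t.
1683 ≤ 486 + 542t ≤ 18406 gives t ∈ [3, 33], which is 31 values.

31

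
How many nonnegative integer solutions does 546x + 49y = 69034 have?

gcd(546, 49) = 7  (546 = 11×49 + 7, 49 = 7×7).
Back-substituting, 546×(1) + 49×(-11) = 7.
Scale by 9862: one solution is (9862, -108482). Reduce x mod 7: (6, 1342).
General: x = 6 + 7t, y = 1342 - 78t.
x ≥ 0 ⇒ t ≥ 0; y ≥ 0 ⇒ t ≤ 17. So t ∈ [0, 17]: 18 solutions.

18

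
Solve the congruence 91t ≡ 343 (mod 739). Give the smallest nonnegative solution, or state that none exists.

gcd(739, 91) = 1.
1 divides 343, so solutions exist.
By Bézout, 91·(268) + 739·(-33) = 1.
So 91·(268) ≡ 1 (mod 739); multiply by 343: t ≡ 91924 (mod 739).
Smallest nonnegative: t = 91924 mod 739 = 288.

288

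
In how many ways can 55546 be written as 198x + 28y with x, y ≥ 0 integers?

gcd(198, 28):
  198 = 7·28 + 2
  28 = 14·2
so gcd(198, 28) = 2.
Back-substitute for Bézout coefficients:
  2 = 198 - 7·28
  ... = 198·(1) + 28·(-7)
Scale by 27773: one solution is (27773, -194411). Reduce x mod 14: (11, 1906).
General: x = 11 + 14t, y = 1906 - 99t.
x ≥ 0 ⇒ t ≥ 0; y ≥ 0 ⇒ t ≤ 19. So t ∈ [0, 19]: 20 solutions.

20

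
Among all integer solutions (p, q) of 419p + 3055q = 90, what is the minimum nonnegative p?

95

gcd(3055, 419) = 1  (3055 = 7×419 + 122, 419 = 3×122 + 53, 122 = 2×53 + 16, 53 = 3×16 + 5, 16 = 3×5 + 1, 5 = 5×1).
1 divides 90, so solutions exist.
Back-substituting, 419×(-576) + 3055×(79) = 1.
Scale by 90/1 = 90: (p₀, q₀) = (-51840, 7110).
General solution: p = -51840 + 3055t, q = 7110 - 419t for integer t.
p ≥ 0: smallest is -51840 mod 3055 = 95 (at t = 17), with q = -13.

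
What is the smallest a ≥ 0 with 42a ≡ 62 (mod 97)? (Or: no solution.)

gcd(97, 42):
  97 = 2*42 + 13
  42 = 3*13 + 3
  13 = 4*3 + 1
  3 = 3*1
so gcd(97, 42) = 1.
1 divides 62, so solutions exist.
Back-substitute for Bézout coefficients:
  1 = 13 - 4*3
  ... = 42*(-30) + 97*(13)
So 42*(-30) ≡ 1 (mod 97); multiply by 62: a ≡ -1860 (mod 97).
Smallest nonnegative: a = -1860 mod 97 = 80.

80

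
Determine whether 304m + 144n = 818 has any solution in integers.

no

gcd(304, 144):
  304 = 2×144 + 16
  144 = 9×16
so gcd(304, 144) = 16.
16 does not divide 818 (remainder 2), so no integer solutions.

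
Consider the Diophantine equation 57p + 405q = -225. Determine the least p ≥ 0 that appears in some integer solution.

60

gcd(405, 57) = 3  (405 = 7×57 + 6, 57 = 9×6 + 3, 6 = 2×3).
3 divides -225, so solutions exist.
Back-substituting, 57×(64) + 405×(-9) = 3.
Scale by -225/3 = -75: (p₀, q₀) = (-4800, 675).
General solution: p = -4800 + 135t, q = 675 - 19t for integer t.
p ≥ 0: smallest is -4800 mod 135 = 60 (at t = 36), with q = -9.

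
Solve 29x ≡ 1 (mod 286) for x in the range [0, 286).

217

gcd(286, 29):
  286 = 9*29 + 25
  29 = 1*25 + 4
  25 = 6*4 + 1
  4 = 4*1
so gcd(286, 29) = 1.
Back-substitute for Bézout coefficients:
  1 = 25 - 6*4
  ... = 29*(-69) + 286*(7)
So 29*-69 ≡ 1 (mod 286), and -69 mod 286 = 217.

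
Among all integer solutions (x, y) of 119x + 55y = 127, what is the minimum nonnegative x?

8

gcd(119, 55) = 1  (119 = 2·55 + 9, 55 = 6·9 + 1, 9 = 9·1).
1 divides 127, so solutions exist.
Back-substituting, 119·(-6) + 55·(13) = 1.
Scale by 127/1 = 127: (x₀, y₀) = (-762, 1651).
General solution: x = -762 + 55t, y = 1651 - 119t for integer t.
x ≥ 0: smallest is -762 mod 55 = 8 (at t = 14), with y = -15.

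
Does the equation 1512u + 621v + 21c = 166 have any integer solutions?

no

gcd(1512, 621) = 27  (1512 = 2×621 + 270, 621 = 2×270 + 81, 270 = 3×81 + 27, 81 = 3×27).
gcd(27, 21) = 3.
3 does not divide 166 (remainder 1), so no integer solutions.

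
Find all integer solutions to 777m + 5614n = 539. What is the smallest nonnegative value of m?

203

gcd(5614, 777):
  5614 = 7×777 + 175
  777 = 4×175 + 77
  175 = 2×77 + 21
  77 = 3×21 + 14
  21 = 1×14 + 7
  14 = 2×7
so gcd(5614, 777) = 7.
7 divides 539, so solutions exist.
Back-substitute for Bézout coefficients:
  7 = 21 - 1×14
  ... = 777×(-289) + 5614×(40)
Scale by 539/7 = 77: (m₀, n₀) = (-22253, 3080).
General solution: m = -22253 + 802t, n = 3080 - 111t for integer t.
m ≥ 0: smallest is -22253 mod 802 = 203 (at t = 28), with n = -28.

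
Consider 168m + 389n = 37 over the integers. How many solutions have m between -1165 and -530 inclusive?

gcd(389, 168):
  389 = 2*168 + 53
  168 = 3*53 + 9
  53 = 5*9 + 8
  9 = 1*8 + 1
  8 = 8*1
so gcd(389, 168) = 1.
Back-substitute for Bézout coefficients:
  1 = 9 - 1*8
  ... = 168*(44) + 389*(-19)
Scale by 37: particular solution (1628, -703); reduce m mod 389: (72, -31).
General solution: m = 72 + 389t, n = -31 - 168t for integer t.
-1165 ≤ 72 + 389t ≤ -530 gives t ∈ [-3, -2], which is 2 values.

2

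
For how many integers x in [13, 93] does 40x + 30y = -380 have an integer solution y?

27

gcd(40, 30):
  40 = 1×30 + 10
  30 = 3×10
so gcd(40, 30) = 10.
Back-substitute for Bézout coefficients:
  10 = 40 - 1×30
  ... = 40×(1) + 30×(-1)
Scale by -38: particular solution (-38, 38); reduce x mod 3: (1, -14).
General solution: x = 1 + 3t, y = -14 - 4t for integer t.
13 ≤ 1 + 3t ≤ 93 gives t ∈ [4, 30], which is 27 values.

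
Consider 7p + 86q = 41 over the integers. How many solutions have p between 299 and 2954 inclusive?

gcd(86, 7) = 1  (86 = 12×7 + 2, 7 = 3×2 + 1, 2 = 2×1).
Back-substituting, 7×(37) + 86×(-3) = 1.
Scale by 41: particular solution (1517, -123); reduce p mod 86: (55, -4).
General solution: p = 55 + 86t, q = -4 - 7t for integer t.
299 ≤ 55 + 86t ≤ 2954 gives t ∈ [3, 33], which is 31 values.

31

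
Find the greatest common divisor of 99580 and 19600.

20

gcd(99580, 19600):
  99580 = 5×19600 + 1580
  19600 = 12×1580 + 640
  1580 = 2×640 + 300
  640 = 2×300 + 40
  300 = 7×40 + 20
  40 = 2×20
so gcd(99580, 19600) = 20.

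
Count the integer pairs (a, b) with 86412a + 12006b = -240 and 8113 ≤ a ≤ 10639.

gcd(86412, 12006) = 6  (86412 = 7*12006 + 2370, 12006 = 5*2370 + 156, 2370 = 15*156 + 30, 156 = 5*30 + 6, 30 = 5*6).
Back-substituting, 86412*(-385) + 12006*(2771) = 6.
Scale by -40: particular solution (15400, -110840); reduce a mod 2001: (1393, -10026).
General solution: a = 1393 + 2001t, b = -10026 - 14402t for integer t.
8113 ≤ 1393 + 2001t ≤ 10639 gives t ∈ [4, 4], which is 1 value.

1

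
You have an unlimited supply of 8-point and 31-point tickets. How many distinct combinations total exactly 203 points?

1

Need nonnegative integers with 8j + 31k = 203.
gcd(8, 31) = 1, and 8·(4) + 31·(-1) = 1.
So (j₀, k₀) = (812, -203); general j = 812 + 31t, k = -203 - 8t.
j ≥ 0 ⇒ t ≥ -26; k ≥ 0 ⇒ t ≤ -26. That's 1 value of t.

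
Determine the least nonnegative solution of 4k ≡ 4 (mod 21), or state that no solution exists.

gcd(21, 4) = 1  (21 = 5×4 + 1, 4 = 4×1).
1 divides 4, so solutions exist.
Back-substituting, 4×(-5) + 21×(1) = 1.
So 4×(-5) ≡ 1 (mod 21); multiply by 4: k ≡ -20 (mod 21).
Smallest nonnegative: k = -20 mod 21 = 1.

1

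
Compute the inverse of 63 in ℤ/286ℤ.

gcd(286, 63) = 1  (286 = 4*63 + 34, 63 = 1*34 + 29, 34 = 1*29 + 5, 29 = 5*5 + 4, 5 = 1*4 + 1, 4 = 4*1).
Back-substituting, 63*(-59) + 286*(13) = 1.
So 63*-59 ≡ 1 (mod 286), and -59 mod 286 = 227.

227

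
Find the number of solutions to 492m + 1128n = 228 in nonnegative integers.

gcd(1128, 492):
  1128 = 2*492 + 144
  492 = 3*144 + 60
  144 = 2*60 + 24
  60 = 2*24 + 12
  24 = 2*12
so gcd(1128, 492) = 12.
Back-substitute for Bézout coefficients:
  12 = 60 - 2*24
  ... = 492*(39) + 1128*(-17)
Scale by 19: one solution is (741, -323). Reduce m mod 94: (83, -36).
General: m = 83 + 94t, n = -36 - 41t.
m ≥ 0 ⇒ t ≥ 0; n ≥ 0 ⇒ t ≤ -1. So t ∈ [0, -1]: 0 solutions.

0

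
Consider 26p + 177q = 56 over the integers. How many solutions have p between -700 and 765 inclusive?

gcd(177, 26):
  177 = 6×26 + 21
  26 = 1×21 + 5
  21 = 4×5 + 1
  5 = 5×1
so gcd(177, 26) = 1.
Back-substitute for Bézout coefficients:
  1 = 21 - 4×5
  ... = 26×(-34) + 177×(5)
Scale by 56: particular solution (-1904, 280); reduce p mod 177: (43, -6).
General solution: p = 43 + 177t, q = -6 - 26t for integer t.
-700 ≤ 43 + 177t ≤ 765 gives t ∈ [-4, 4], which is 9 values.

9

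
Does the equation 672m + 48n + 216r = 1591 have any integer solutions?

no

gcd(672, 48) = 48  (672 = 14·48).
gcd(48, 216) = 24.
24 does not divide 1591 (remainder 7), so no integer solutions.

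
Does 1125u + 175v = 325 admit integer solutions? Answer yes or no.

gcd(1125, 175) = 25  (1125 = 6×175 + 75, 175 = 2×75 + 25, 75 = 3×25).
25 divides 325, so integer solutions exist.

yes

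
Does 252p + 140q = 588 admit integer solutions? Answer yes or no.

yes

gcd(252, 140) = 28  (252 = 1*140 + 112, 140 = 1*112 + 28, 112 = 4*28).
28 divides 588, so integer solutions exist.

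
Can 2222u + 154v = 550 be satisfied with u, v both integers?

yes

gcd(2222, 154) = 22.
22 divides 550, so integer solutions exist.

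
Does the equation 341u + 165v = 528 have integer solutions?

yes

gcd(341, 165) = 11  (341 = 2*165 + 11, 165 = 15*11).
11 divides 528, so integer solutions exist.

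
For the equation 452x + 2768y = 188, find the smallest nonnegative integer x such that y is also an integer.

227

gcd(2768, 452):
  2768 = 6*452 + 56
  452 = 8*56 + 4
  56 = 14*4
so gcd(2768, 452) = 4.
4 divides 188, so solutions exist.
Back-substitute for Bézout coefficients:
  4 = 452 - 8*56
  ... = 452*(49) + 2768*(-8)
Scale by 188/4 = 47: (x₀, y₀) = (2303, -376).
General solution: x = 2303 + 692t, y = -376 - 113t for integer t.
x ≥ 0: smallest is 2303 mod 692 = 227 (at t = -3), with y = -37.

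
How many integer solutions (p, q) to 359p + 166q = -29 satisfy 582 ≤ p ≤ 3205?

16

gcd(359, 166):
  359 = 2×166 + 27
  166 = 6×27 + 4
  27 = 6×4 + 3
  4 = 1×3 + 1
  3 = 3×1
so gcd(359, 166) = 1.
Back-substitute for Bézout coefficients:
  1 = 4 - 1×3
  ... = 359×(-43) + 166×(93)
Scale by -29: particular solution (1247, -2697); reduce p mod 166: (85, -184).
General solution: p = 85 + 166t, q = -184 - 359t for integer t.
582 ≤ 85 + 166t ≤ 3205 gives t ∈ [3, 18], which is 16 values.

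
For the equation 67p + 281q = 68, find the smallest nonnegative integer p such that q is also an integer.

152

gcd(281, 67):
  281 = 4×67 + 13
  67 = 5×13 + 2
  13 = 6×2 + 1
  2 = 2×1
so gcd(281, 67) = 1.
1 divides 68, so solutions exist.
Back-substitute for Bézout coefficients:
  1 = 13 - 6×2
  ... = 67×(-130) + 281×(31)
Scale by 68/1 = 68: (p₀, q₀) = (-8840, 2108).
General solution: p = -8840 + 281t, q = 2108 - 67t for integer t.
p ≥ 0: smallest is -8840 mod 281 = 152 (at t = 32), with q = -36.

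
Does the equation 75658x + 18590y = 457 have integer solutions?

no

gcd(75658, 18590) = 22.
22 does not divide 457 (remainder 17), so no integer solutions.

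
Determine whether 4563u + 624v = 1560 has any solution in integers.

gcd(4563, 624) = 39  (4563 = 7*624 + 195, 624 = 3*195 + 39, 195 = 5*39).
39 divides 1560, so integer solutions exist.

yes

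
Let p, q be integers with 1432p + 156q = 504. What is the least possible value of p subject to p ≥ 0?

18

gcd(1432, 156) = 4.
4 divides 504, so solutions exist.
By Bézout, 1432×(-11) + 156×(101) = 4.
Scale by 504/4 = 126: (p₀, q₀) = (-1386, 12726).
General solution: p = -1386 + 39t, q = 12726 - 358t for integer t.
p ≥ 0: smallest is -1386 mod 39 = 18 (at t = 36), with q = -162.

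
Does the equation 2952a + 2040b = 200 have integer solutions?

gcd(2952, 2040) = 24.
24 does not divide 200 (remainder 8), so no integer solutions.

no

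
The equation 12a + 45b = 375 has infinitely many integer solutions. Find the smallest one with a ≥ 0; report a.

5

gcd(45, 12):
  45 = 3*12 + 9
  12 = 1*9 + 3
  9 = 3*3
so gcd(45, 12) = 3.
3 divides 375, so solutions exist.
Back-substitute for Bézout coefficients:
  3 = 12 - 1*9
  ... = 12*(4) + 45*(-1)
Scale by 375/3 = 125: (a₀, b₀) = (500, -125).
General solution: a = 500 + 15t, b = -125 - 4t for integer t.
a ≥ 0: smallest is 500 mod 15 = 5 (at t = -33), with b = 7.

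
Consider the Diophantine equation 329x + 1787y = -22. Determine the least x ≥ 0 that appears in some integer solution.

630

gcd(1787, 329):
  1787 = 5·329 + 142
  329 = 2·142 + 45
  142 = 3·45 + 7
  45 = 6·7 + 3
  7 = 2·3 + 1
  3 = 3·1
so gcd(1787, 329) = 1.
1 divides -22, so solutions exist.
Back-substitute for Bézout coefficients:
  1 = 7 - 2·3
  ... = 329·(-516) + 1787·(95)
Scale by -22/1 = -22: (x₀, y₀) = (11352, -2090).
General solution: x = 11352 + 1787t, y = -2090 - 329t for integer t.
x ≥ 0: smallest is 11352 mod 1787 = 630 (at t = -6), with y = -116.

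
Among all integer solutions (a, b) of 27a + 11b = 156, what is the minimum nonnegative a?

7

gcd(27, 11) = 1.
1 divides 156, so solutions exist.
By Bézout, 27*(-2) + 11*(5) = 1.
Scale by 156/1 = 156: (a₀, b₀) = (-312, 780).
General solution: a = -312 + 11t, b = 780 - 27t for integer t.
a ≥ 0: smallest is -312 mod 11 = 7 (at t = 29), with b = -3.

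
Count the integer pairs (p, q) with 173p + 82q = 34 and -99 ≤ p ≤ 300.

gcd(173, 82) = 1  (173 = 2×82 + 9, 82 = 9×9 + 1, 9 = 9×1).
Back-substituting, 173×(-9) + 82×(19) = 1.
Scale by 34: particular solution (-306, 646); reduce p mod 82: (22, -46).
General solution: p = 22 + 82t, q = -46 - 173t for integer t.
-99 ≤ 22 + 82t ≤ 300 gives t ∈ [-1, 3], which is 5 values.

5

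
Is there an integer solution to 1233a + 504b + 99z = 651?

no

gcd(1233, 504) = 9.
gcd(9, 99) = 9.
9 does not divide 651 (remainder 3), so no integer solutions.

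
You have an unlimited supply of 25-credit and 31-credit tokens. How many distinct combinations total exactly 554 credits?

1

Need nonnegative integers with 25j + 31k = 554.
gcd(25, 31) = 1, and 25·(5) + 31·(-4) = 1.
So (j₀, k₀) = (2770, -2216); general j = 2770 + 31t, k = -2216 - 25t.
j ≥ 0 ⇒ t ≥ -89; k ≥ 0 ⇒ t ≤ -89. That's 1 value of t.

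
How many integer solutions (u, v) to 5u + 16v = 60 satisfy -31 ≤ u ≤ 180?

13

gcd(16, 5):
  16 = 3*5 + 1
  5 = 5*1
so gcd(16, 5) = 1.
Back-substitute for Bézout coefficients:
  1 = 16 - 3*5
  ... = 5*(-3) + 16*(1)
Scale by 60: particular solution (-180, 60); reduce u mod 16: (12, 0).
General solution: u = 12 + 16t, v = 0 - 5t for integer t.
-31 ≤ 12 + 16t ≤ 180 gives t ∈ [-2, 10], which is 13 values.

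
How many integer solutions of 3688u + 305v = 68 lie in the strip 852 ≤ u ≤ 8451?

25

gcd(3688, 305) = 1.
By Bézout, 3688*(-98) + 305*(1185) = 1.
Particular solution: (46, -556).
General solution: u = 46 + 305t, v = -556 - 3688t for integer t.
852 ≤ 46 + 305t ≤ 8451 gives t ∈ [3, 27], which is 25 values.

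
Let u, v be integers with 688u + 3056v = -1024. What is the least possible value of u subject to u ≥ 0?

114

gcd(3056, 688) = 16  (3056 = 4×688 + 304, 688 = 2×304 + 80, 304 = 3×80 + 64, 80 = 1×64 + 16, 64 = 4×16).
16 divides -1024, so solutions exist.
Back-substituting, 688×(40) + 3056×(-9) = 16.
Scale by -1024/16 = -64: (u₀, v₀) = (-2560, 576).
General solution: u = -2560 + 191t, v = 576 - 43t for integer t.
u ≥ 0: smallest is -2560 mod 191 = 114 (at t = 14), with v = -26.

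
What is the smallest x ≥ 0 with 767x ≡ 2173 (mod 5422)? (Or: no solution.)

gcd(5422, 767) = 1  (5422 = 7*767 + 53, 767 = 14*53 + 25, 53 = 2*25 + 3, 25 = 8*3 + 1, 3 = 3*1).
1 divides 2173, so solutions exist.
Back-substituting, 767*(1739) + 5422*(-246) = 1.
So 767*(1739) ≡ 1 (mod 5422); multiply by 2173: x ≡ 3778847 (mod 5422).
Smallest nonnegative: x = 3778847 mod 5422 = 5135.

5135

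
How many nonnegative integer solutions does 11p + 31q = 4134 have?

13

gcd(31, 11):
  31 = 2×11 + 9
  11 = 1×9 + 2
  9 = 4×2 + 1
  2 = 2×1
so gcd(31, 11) = 1.
Back-substitute for Bézout coefficients:
  1 = 9 - 4×2
  ... = 11×(-14) + 31×(5)
Scale by 4134: one solution is (-57876, 20670). Reduce p mod 31: (1, 133).
General: p = 1 + 31t, q = 133 - 11t.
p ≥ 0 ⇒ t ≥ 0; q ≥ 0 ⇒ t ≤ 12. So t ∈ [0, 12]: 13 solutions.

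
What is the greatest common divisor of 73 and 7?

gcd(73, 7):
  73 = 10×7 + 3
  7 = 2×3 + 1
  3 = 3×1
so gcd(73, 7) = 1.

1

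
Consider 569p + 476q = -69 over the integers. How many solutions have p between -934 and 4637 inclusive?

gcd(569, 476):
  569 = 1×476 + 93
  476 = 5×93 + 11
  93 = 8×11 + 5
  11 = 2×5 + 1
  5 = 5×1
so gcd(569, 476) = 1.
Back-substitute for Bézout coefficients:
  1 = 11 - 2×5
  ... = 569×(-87) + 476×(104)
Scale by -69: particular solution (6003, -7176); reduce p mod 476: (291, -348).
General solution: p = 291 + 476t, q = -348 - 569t for integer t.
-934 ≤ 291 + 476t ≤ 4637 gives t ∈ [-2, 9], which is 12 values.

12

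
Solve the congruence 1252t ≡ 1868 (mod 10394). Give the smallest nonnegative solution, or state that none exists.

gcd(10394, 1252) = 2  (10394 = 8·1252 + 378, 1252 = 3·378 + 118, 378 = 3·118 + 24, 118 = 4·24 + 22, 24 = 1·22 + 2, 22 = 11·2).
2 divides 1868, so solutions exist.
Back-substituting, 1252·(-440) + 10394·(53) = 2.
So 1252·(-440) ≡ 2 (mod 10394); multiply by 934: t ≡ -410960 (mod 5197).
Smallest nonnegative: t = -410960 mod 5197 = 4800.

4800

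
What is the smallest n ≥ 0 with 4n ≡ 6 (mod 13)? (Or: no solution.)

8

gcd(13, 4):
  13 = 3×4 + 1
  4 = 4×1
so gcd(13, 4) = 1.
1 divides 6, so solutions exist.
Back-substitute for Bézout coefficients:
  1 = 13 - 3×4
  ... = 4×(-3) + 13×(1)
So 4×(-3) ≡ 1 (mod 13); multiply by 6: n ≡ -18 (mod 13).
Smallest nonnegative: n = -18 mod 13 = 8.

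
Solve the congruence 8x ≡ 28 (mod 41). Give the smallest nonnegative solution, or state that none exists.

24

gcd(41, 8):
  41 = 5×8 + 1
  8 = 8×1
so gcd(41, 8) = 1.
1 divides 28, so solutions exist.
Back-substitute for Bézout coefficients:
  1 = 41 - 5×8
  ... = 8×(-5) + 41×(1)
So 8×(-5) ≡ 1 (mod 41); multiply by 28: x ≡ -140 (mod 41).
Smallest nonnegative: x = -140 mod 41 = 24.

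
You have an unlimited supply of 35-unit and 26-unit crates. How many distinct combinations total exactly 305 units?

Need nonnegative integers with 35j + 26k = 305.
gcd(35, 26) = 1, and 35·(3) + 26·(-4) = 1.
So (j₀, k₀) = (915, -1220); general j = 915 + 26t, k = -1220 - 35t.
j ≥ 0 ⇒ t ≥ -35; k ≥ 0 ⇒ t ≤ -35. That's 1 value of t.

1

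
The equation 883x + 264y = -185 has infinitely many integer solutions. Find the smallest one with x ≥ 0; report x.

gcd(883, 264) = 1  (883 = 3×264 + 91, 264 = 2×91 + 82, 91 = 1×82 + 9, 82 = 9×9 + 1, 9 = 9×1).
1 divides -185, so solutions exist.
Back-substituting, 883×(-29) + 264×(97) = 1.
Scale by -185/1 = -185: (x₀, y₀) = (5365, -17945).
General solution: x = 5365 + 264t, y = -17945 - 883t for integer t.
x ≥ 0: smallest is 5365 mod 264 = 85 (at t = -20), with y = -285.

85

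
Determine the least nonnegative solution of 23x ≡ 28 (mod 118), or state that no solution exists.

gcd(118, 23) = 1  (118 = 5·23 + 3, 23 = 7·3 + 2, 3 = 1·2 + 1, 2 = 2·1).
1 divides 28, so solutions exist.
Back-substituting, 23·(-41) + 118·(8) = 1.
So 23·(-41) ≡ 1 (mod 118); multiply by 28: x ≡ -1148 (mod 118).
Smallest nonnegative: x = -1148 mod 118 = 32.

32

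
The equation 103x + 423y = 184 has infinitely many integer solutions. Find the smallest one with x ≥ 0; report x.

gcd(423, 103) = 1  (423 = 4*103 + 11, 103 = 9*11 + 4, 11 = 2*4 + 3, 4 = 1*3 + 1, 3 = 3*1).
1 divides 184, so solutions exist.
Back-substituting, 103*(115) + 423*(-28) = 1.
Scale by 184/1 = 184: (x₀, y₀) = (21160, -5152).
General solution: x = 21160 + 423t, y = -5152 - 103t for integer t.
x ≥ 0: smallest is 21160 mod 423 = 10 (at t = -50), with y = -2.

10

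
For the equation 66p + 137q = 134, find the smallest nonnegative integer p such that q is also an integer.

gcd(137, 66) = 1  (137 = 2×66 + 5, 66 = 13×5 + 1, 5 = 5×1).
1 divides 134, so solutions exist.
Back-substituting, 66×(27) + 137×(-13) = 1.
Scale by 134/1 = 134: (p₀, q₀) = (3618, -1742).
General solution: p = 3618 + 137t, q = -1742 - 66t for integer t.
p ≥ 0: smallest is 3618 mod 137 = 56 (at t = -26), with q = -26.

56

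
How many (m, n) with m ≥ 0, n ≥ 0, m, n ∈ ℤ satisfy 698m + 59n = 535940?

gcd(698, 59):
  698 = 11*59 + 49
  59 = 1*49 + 10
  49 = 4*10 + 9
  10 = 1*9 + 1
  9 = 9*1
so gcd(698, 59) = 1.
Back-substitute for Bézout coefficients:
  1 = 10 - 1*9
  ... = 698*(-6) + 59*(71)
Scale by 535940: one solution is (-3215640, 38051740). Reduce m mod 59: (37, 8646).
General: m = 37 + 59t, n = 8646 - 698t.
m ≥ 0 ⇒ t ≥ 0; n ≥ 0 ⇒ t ≤ 12. So t ∈ [0, 12]: 13 solutions.

13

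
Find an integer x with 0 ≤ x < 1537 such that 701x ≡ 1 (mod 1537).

296

gcd(1537, 701) = 1.
By Bézout, 701*(296) + 1537*(-135) = 1.
So 701*296 ≡ 1 (mod 1537), and 296 mod 1537 = 296.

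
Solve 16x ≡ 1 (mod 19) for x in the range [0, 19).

gcd(19, 16):
  19 = 1*16 + 3
  16 = 5*3 + 1
  3 = 3*1
so gcd(19, 16) = 1.
Back-substitute for Bézout coefficients:
  1 = 16 - 5*3
  ... = 16*(6) + 19*(-5)
So 16*6 ≡ 1 (mod 19), and 6 mod 19 = 6.

6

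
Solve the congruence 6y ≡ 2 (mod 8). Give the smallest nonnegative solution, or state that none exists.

3

gcd(8, 6):
  8 = 1*6 + 2
  6 = 3*2
so gcd(8, 6) = 2.
2 divides 2, so solutions exist.
Back-substitute for Bézout coefficients:
  2 = 8 - 1*6
  ... = 6*(-1) + 8*(1)
So 6*(-1) ≡ 2 (mod 8); multiply by 1: y ≡ -1 (mod 4).
Smallest nonnegative: y = -1 mod 4 = 3.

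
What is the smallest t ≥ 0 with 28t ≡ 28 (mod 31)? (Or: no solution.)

1

gcd(31, 28) = 1.
1 divides 28, so solutions exist.
By Bézout, 28*(10) + 31*(-9) = 1.
So 28*(10) ≡ 1 (mod 31); multiply by 28: t ≡ 280 (mod 31).
Smallest nonnegative: t = 280 mod 31 = 1.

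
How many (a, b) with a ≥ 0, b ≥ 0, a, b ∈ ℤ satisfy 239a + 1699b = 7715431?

19

gcd(1699, 239):
  1699 = 7×239 + 26
  239 = 9×26 + 5
  26 = 5×5 + 1
  5 = 5×1
so gcd(1699, 239) = 1.
Back-substitute for Bézout coefficients:
  1 = 26 - 5×5
  ... = 239×(-327) + 1699×(46)
Scale by 7715431: one solution is (-2522945937, 354909826). Reduce a mod 1699: (1103, 4386).
General: a = 1103 + 1699t, b = 4386 - 239t.
a ≥ 0 ⇒ t ≥ 0; b ≥ 0 ⇒ t ≤ 18. So t ∈ [0, 18]: 19 solutions.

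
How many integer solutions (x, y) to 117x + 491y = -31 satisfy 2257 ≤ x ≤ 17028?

gcd(491, 117):
  491 = 4·117 + 23
  117 = 5·23 + 2
  23 = 11·2 + 1
  2 = 2·1
so gcd(491, 117) = 1.
Back-substitute for Bézout coefficients:
  1 = 23 - 11·2
  ... = 117·(-235) + 491·(56)
Scale by -31: particular solution (7285, -1736); reduce x mod 491: (411, -98).
General solution: x = 411 + 491t, y = -98 - 117t for integer t.
2257 ≤ 411 + 491t ≤ 17028 gives t ∈ [4, 33], which is 30 values.

30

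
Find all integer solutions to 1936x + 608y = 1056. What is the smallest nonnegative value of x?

4

gcd(1936, 608):
  1936 = 3*608 + 112
  608 = 5*112 + 48
  112 = 2*48 + 16
  48 = 3*16
so gcd(1936, 608) = 16.
16 divides 1056, so solutions exist.
Back-substitute for Bézout coefficients:
  16 = 112 - 2*48
  ... = 1936*(11) + 608*(-35)
Scale by 1056/16 = 66: (x₀, y₀) = (726, -2310).
General solution: x = 726 + 38t, y = -2310 - 121t for integer t.
x ≥ 0: smallest is 726 mod 38 = 4 (at t = -19), with y = -11.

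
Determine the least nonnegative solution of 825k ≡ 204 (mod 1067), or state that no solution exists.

gcd(1067, 825) = 11  (1067 = 1*825 + 242, 825 = 3*242 + 99, 242 = 2*99 + 44, 99 = 2*44 + 11, 44 = 4*11).
11 does not divide 204, so the congruence has no solution.

no solution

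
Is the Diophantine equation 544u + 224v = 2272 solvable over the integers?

yes

gcd(544, 224) = 32  (544 = 2*224 + 96, 224 = 2*96 + 32, 96 = 3*32).
32 divides 2272, so integer solutions exist.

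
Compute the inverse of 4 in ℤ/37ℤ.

28

gcd(37, 4):
  37 = 9*4 + 1
  4 = 4*1
so gcd(37, 4) = 1.
Back-substitute for Bézout coefficients:
  1 = 37 - 9*4
  ... = 4*(-9) + 37*(1)
So 4*-9 ≡ 1 (mod 37), and -9 mod 37 = 28.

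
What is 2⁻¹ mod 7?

gcd(7, 2):
  7 = 3·2 + 1
  2 = 2·1
so gcd(7, 2) = 1.
Back-substitute for Bézout coefficients:
  1 = 7 - 3·2
  ... = 2·(-3) + 7·(1)
So 2·-3 ≡ 1 (mod 7), and -3 mod 7 = 4.

4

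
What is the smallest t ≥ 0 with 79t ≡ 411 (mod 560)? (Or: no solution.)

gcd(560, 79) = 1  (560 = 7·79 + 7, 79 = 11·7 + 2, 7 = 3·2 + 1, 2 = 2·1).
1 divides 411, so solutions exist.
Back-substituting, 79·(-241) + 560·(34) = 1.
So 79·(-241) ≡ 1 (mod 560); multiply by 411: t ≡ -99051 (mod 560).
Smallest nonnegative: t = -99051 mod 560 = 69.

69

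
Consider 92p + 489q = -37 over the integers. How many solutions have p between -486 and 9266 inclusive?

20

gcd(489, 92) = 1  (489 = 5·92 + 29, 92 = 3·29 + 5, 29 = 5·5 + 4, 5 = 1·4 + 1, 4 = 4·1).
Back-substituting, 92·(101) + 489·(-19) = 1.
Scale by -37: particular solution (-3737, 703); reduce p mod 489: (175, -33).
General solution: p = 175 + 489t, q = -33 - 92t for integer t.
-486 ≤ 175 + 489t ≤ 9266 gives t ∈ [-1, 18], which is 20 values.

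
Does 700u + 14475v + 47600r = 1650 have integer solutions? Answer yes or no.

yes

gcd(14475, 700) = 25.
gcd(25, 47600) = 25.
25 divides 1650, so integer solutions exist.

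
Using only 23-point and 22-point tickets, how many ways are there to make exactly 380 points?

Need nonnegative integers with 23j + 22k = 380.
gcd(23, 22) = 1, and 23·(1) + 22·(-1) = 1.
So (j₀, k₀) = (380, -380); general j = 380 + 22t, k = -380 - 23t.
j ≥ 0 ⇒ t ≥ -17; k ≥ 0 ⇒ t ≤ -17. That's 1 value of t.

1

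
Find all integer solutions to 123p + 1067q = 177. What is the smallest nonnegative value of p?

gcd(1067, 123):
  1067 = 8*123 + 83
  123 = 1*83 + 40
  83 = 2*40 + 3
  40 = 13*3 + 1
  3 = 3*1
so gcd(1067, 123) = 1.
1 divides 177, so solutions exist.
Back-substitute for Bézout coefficients:
  1 = 40 - 13*3
  ... = 123*(347) + 1067*(-40)
Scale by 177/1 = 177: (p₀, q₀) = (61419, -7080).
General solution: p = 61419 + 1067t, q = -7080 - 123t for integer t.
p ≥ 0: smallest is 61419 mod 1067 = 600 (at t = -57), with q = -69.

600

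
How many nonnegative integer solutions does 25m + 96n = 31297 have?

gcd(96, 25):
  96 = 3*25 + 21
  25 = 1*21 + 4
  21 = 5*4 + 1
  4 = 4*1
so gcd(96, 25) = 1.
Back-substitute for Bézout coefficients:
  1 = 21 - 5*4
  ... = 25*(-23) + 96*(6)
Scale by 31297: one solution is (-719831, 187782). Reduce m mod 96: (73, 307).
General: m = 73 + 96t, n = 307 - 25t.
m ≥ 0 ⇒ t ≥ 0; n ≥ 0 ⇒ t ≤ 12. So t ∈ [0, 12]: 13 solutions.

13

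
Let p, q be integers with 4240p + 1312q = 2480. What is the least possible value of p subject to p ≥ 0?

47

gcd(4240, 1312) = 16.
16 divides 2480, so solutions exist.
By Bézout, 4240*(13) + 1312*(-42) = 16.
Scale by 2480/16 = 155: (p₀, q₀) = (2015, -6510).
General solution: p = 2015 + 82t, q = -6510 - 265t for integer t.
p ≥ 0: smallest is 2015 mod 82 = 47 (at t = -24), with q = -150.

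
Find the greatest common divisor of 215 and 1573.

1

gcd(1573, 215):
  1573 = 7×215 + 68
  215 = 3×68 + 11
  68 = 6×11 + 2
  11 = 5×2 + 1
  2 = 2×1
so gcd(1573, 215) = 1.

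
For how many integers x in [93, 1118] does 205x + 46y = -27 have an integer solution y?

22

gcd(205, 46) = 1.
By Bézout, 205*(11) + 46*(-49) = 1.
Particular solution: (25, -112).
General solution: x = 25 + 46t, y = -112 - 205t for integer t.
93 ≤ 25 + 46t ≤ 1118 gives t ∈ [2, 23], which is 22 values.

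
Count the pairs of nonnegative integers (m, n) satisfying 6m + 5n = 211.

7

gcd(6, 5) = 1  (6 = 1·5 + 1, 5 = 5·1).
Back-substituting, 6·(1) + 5·(-1) = 1.
Scale by 211: one solution is (211, -211). Reduce m mod 5: (1, 41).
General: m = 1 + 5t, n = 41 - 6t.
m ≥ 0 ⇒ t ≥ 0; n ≥ 0 ⇒ t ≤ 6. So t ∈ [0, 6]: 7 solutions.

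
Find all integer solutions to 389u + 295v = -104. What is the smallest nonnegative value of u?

gcd(389, 295) = 1.
1 divides -104, so solutions exist.
By Bézout, 389*(-91) + 295*(120) = 1.
Scale by -104/1 = -104: (u₀, v₀) = (9464, -12480).
General solution: u = 9464 + 295t, v = -12480 - 389t for integer t.
u ≥ 0: smallest is 9464 mod 295 = 24 (at t = -32), with v = -32.

24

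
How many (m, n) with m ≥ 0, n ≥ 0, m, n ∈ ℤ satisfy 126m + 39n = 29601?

19

gcd(126, 39):
  126 = 3*39 + 9
  39 = 4*9 + 3
  9 = 3*3
so gcd(126, 39) = 3.
Back-substitute for Bézout coefficients:
  3 = 39 - 4*9
  ... = 126*(-4) + 39*(13)
Scale by 9867: one solution is (-39468, 128271). Reduce m mod 13: (0, 759).
General: m = 0 + 13t, n = 759 - 42t.
m ≥ 0 ⇒ t ≥ 0; n ≥ 0 ⇒ t ≤ 18. So t ∈ [0, 18]: 19 solutions.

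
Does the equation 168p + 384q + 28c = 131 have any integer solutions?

no

gcd(384, 168):
  384 = 2*168 + 48
  168 = 3*48 + 24
  48 = 2*24
so gcd(384, 168) = 24.
gcd(24, 28) = 4.
4 does not divide 131 (remainder 3), so no integer solutions.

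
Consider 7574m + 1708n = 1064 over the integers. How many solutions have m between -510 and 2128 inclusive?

gcd(7574, 1708):
  7574 = 4*1708 + 742
  1708 = 2*742 + 224
  742 = 3*224 + 70
  224 = 3*70 + 14
  70 = 5*14
so gcd(7574, 1708) = 14.
Back-substitute for Bézout coefficients:
  14 = 224 - 3*70
  ... = 7574*(-23) + 1708*(102)
Scale by 76: particular solution (-1748, 7752); reduce m mod 122: (82, -363).
General solution: m = 82 + 122t, n = -363 - 541t for integer t.
-510 ≤ 82 + 122t ≤ 2128 gives t ∈ [-4, 16], which is 21 values.

21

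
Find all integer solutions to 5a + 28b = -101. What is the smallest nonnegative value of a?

19

gcd(28, 5) = 1  (28 = 5×5 + 3, 5 = 1×3 + 2, 3 = 1×2 + 1, 2 = 2×1).
1 divides -101, so solutions exist.
Back-substituting, 5×(-11) + 28×(2) = 1.
Scale by -101/1 = -101: (a₀, b₀) = (1111, -202).
General solution: a = 1111 + 28t, b = -202 - 5t for integer t.
a ≥ 0: smallest is 1111 mod 28 = 19 (at t = -39), with b = -7.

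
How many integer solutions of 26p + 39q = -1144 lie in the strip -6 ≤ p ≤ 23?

gcd(39, 26) = 13.
By Bézout, 26*(-1) + 39*(1) = 13.
Particular solution: (1, -30).
General solution: p = 1 + 3t, q = -30 - 2t for integer t.
-6 ≤ 1 + 3t ≤ 23 gives t ∈ [-2, 7], which is 10 values.

10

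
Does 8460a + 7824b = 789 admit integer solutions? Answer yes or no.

no

gcd(8460, 7824) = 12.
12 does not divide 789 (remainder 9), so no integer solutions.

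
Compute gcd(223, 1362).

1

gcd(1362, 223) = 1  (1362 = 6*223 + 24, 223 = 9*24 + 7, 24 = 3*7 + 3, 7 = 2*3 + 1, 3 = 3*1).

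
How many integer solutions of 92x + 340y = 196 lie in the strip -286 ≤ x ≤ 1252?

18

gcd(340, 92) = 4  (340 = 3·92 + 64, 92 = 1·64 + 28, 64 = 2·28 + 8, 28 = 3·8 + 4, 8 = 2·4).
Back-substituting, 92·(37) + 340·(-10) = 4.
Scale by 49: particular solution (1813, -490); reduce x mod 85: (28, -7).
General solution: x = 28 + 85t, y = -7 - 23t for integer t.
-286 ≤ 28 + 85t ≤ 1252 gives t ∈ [-3, 14], which is 18 values.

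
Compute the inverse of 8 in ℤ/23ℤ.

3

gcd(23, 8) = 1  (23 = 2*8 + 7, 8 = 1*7 + 1, 7 = 7*1).
Back-substituting, 8*(3) + 23*(-1) = 1.
So 8*3 ≡ 1 (mod 23), and 3 mod 23 = 3.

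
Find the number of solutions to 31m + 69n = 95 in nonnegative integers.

gcd(69, 31):
  69 = 2×31 + 7
  31 = 4×7 + 3
  7 = 2×3 + 1
  3 = 3×1
so gcd(69, 31) = 1.
Back-substitute for Bézout coefficients:
  1 = 7 - 2×3
  ... = 31×(-20) + 69×(9)
Scale by 95: one solution is (-1900, 855). Reduce m mod 69: (32, -13).
General: m = 32 + 69t, n = -13 - 31t.
m ≥ 0 ⇒ t ≥ 0; n ≥ 0 ⇒ t ≤ -1. So t ∈ [0, -1]: 0 solutions.

0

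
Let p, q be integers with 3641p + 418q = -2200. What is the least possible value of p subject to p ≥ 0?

gcd(3641, 418) = 11  (3641 = 8×418 + 297, 418 = 1×297 + 121, 297 = 2×121 + 55, 121 = 2×55 + 11, 55 = 5×11).
11 divides -2200, so solutions exist.
Back-substituting, 3641×(-7) + 418×(61) = 11.
Scale by -2200/11 = -200: (p₀, q₀) = (1400, -12200).
General solution: p = 1400 + 38t, q = -12200 - 331t for integer t.
p ≥ 0: smallest is 1400 mod 38 = 32 (at t = -36), with q = -284.

32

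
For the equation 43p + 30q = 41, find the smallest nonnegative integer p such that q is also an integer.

17

gcd(43, 30):
  43 = 1·30 + 13
  30 = 2·13 + 4
  13 = 3·4 + 1
  4 = 4·1
so gcd(43, 30) = 1.
1 divides 41, so solutions exist.
Back-substitute for Bézout coefficients:
  1 = 13 - 3·4
  ... = 43·(7) + 30·(-10)
Scale by 41/1 = 41: (p₀, q₀) = (287, -410).
General solution: p = 287 + 30t, q = -410 - 43t for integer t.
p ≥ 0: smallest is 287 mod 30 = 17 (at t = -9), with q = -23.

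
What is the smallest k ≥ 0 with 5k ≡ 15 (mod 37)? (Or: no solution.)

3

gcd(37, 5) = 1.
1 divides 15, so solutions exist.
By Bézout, 5×(15) + 37×(-2) = 1.
So 5×(15) ≡ 1 (mod 37); multiply by 15: k ≡ 225 (mod 37).
Smallest nonnegative: k = 225 mod 37 = 3.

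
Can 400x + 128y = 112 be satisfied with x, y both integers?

yes

gcd(400, 128):
  400 = 3·128 + 16
  128 = 8·16
so gcd(400, 128) = 16.
16 divides 112, so integer solutions exist.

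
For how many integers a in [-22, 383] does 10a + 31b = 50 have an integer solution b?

13

gcd(31, 10):
  31 = 3·10 + 1
  10 = 10·1
so gcd(31, 10) = 1.
Back-substitute for Bézout coefficients:
  1 = 31 - 3·10
  ... = 10·(-3) + 31·(1)
Scale by 50: particular solution (-150, 50); reduce a mod 31: (5, 0).
General solution: a = 5 + 31t, b = 0 - 10t for integer t.
-22 ≤ 5 + 31t ≤ 383 gives t ∈ [0, 12], which is 13 values.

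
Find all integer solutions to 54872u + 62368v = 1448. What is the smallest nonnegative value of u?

7463

gcd(62368, 54872) = 8.
8 divides 1448, so solutions exist.
By Bézout, 54872·(-1897) + 62368·(1669) = 8.
Scale by 1448/8 = 181: (u₀, v₀) = (-343357, 302089).
General solution: u = -343357 + 7796t, v = 302089 - 6859t for integer t.
u ≥ 0: smallest is -343357 mod 7796 = 7463 (at t = 45), with v = -6566.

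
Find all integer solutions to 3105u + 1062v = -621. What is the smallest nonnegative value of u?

47

gcd(3105, 1062):
  3105 = 2*1062 + 981
  1062 = 1*981 + 81
  981 = 12*81 + 9
  81 = 9*9
so gcd(3105, 1062) = 9.
9 divides -621, so solutions exist.
Back-substitute for Bézout coefficients:
  9 = 981 - 12*81
  ... = 3105*(13) + 1062*(-38)
Scale by -621/9 = -69: (u₀, v₀) = (-897, 2622).
General solution: u = -897 + 118t, v = 2622 - 345t for integer t.
u ≥ 0: smallest is -897 mod 118 = 47 (at t = 8), with v = -138.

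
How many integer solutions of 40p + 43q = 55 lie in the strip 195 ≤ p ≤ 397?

gcd(43, 40) = 1  (43 = 1×40 + 3, 40 = 13×3 + 1, 3 = 3×1).
Back-substituting, 40×(14) + 43×(-13) = 1.
Scale by 55: particular solution (770, -715); reduce p mod 43: (39, -35).
General solution: p = 39 + 43t, q = -35 - 40t for integer t.
195 ≤ 39 + 43t ≤ 397 gives t ∈ [4, 8], which is 5 values.

5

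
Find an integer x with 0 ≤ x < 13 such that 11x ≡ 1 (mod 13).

gcd(13, 11) = 1  (13 = 1×11 + 2, 11 = 5×2 + 1, 2 = 2×1).
Back-substituting, 11×(6) + 13×(-5) = 1.
So 11×6 ≡ 1 (mod 13), and 6 mod 13 = 6.

6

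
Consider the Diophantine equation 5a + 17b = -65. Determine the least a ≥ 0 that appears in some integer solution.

4

gcd(17, 5) = 1  (17 = 3*5 + 2, 5 = 2*2 + 1, 2 = 2*1).
1 divides -65, so solutions exist.
Back-substituting, 5*(7) + 17*(-2) = 1.
Scale by -65/1 = -65: (a₀, b₀) = (-455, 130).
General solution: a = -455 + 17t, b = 130 - 5t for integer t.
a ≥ 0: smallest is -455 mod 17 = 4 (at t = 27), with b = -5.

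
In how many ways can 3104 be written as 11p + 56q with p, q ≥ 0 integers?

gcd(56, 11):
  56 = 5×11 + 1
  11 = 11×1
so gcd(56, 11) = 1.
Back-substitute for Bézout coefficients:
  1 = 56 - 5×11
  ... = 11×(-5) + 56×(1)
Scale by 3104: one solution is (-15520, 3104). Reduce p mod 56: (48, 46).
General: p = 48 + 56t, q = 46 - 11t.
p ≥ 0 ⇒ t ≥ 0; q ≥ 0 ⇒ t ≤ 4. So t ∈ [0, 4]: 5 solutions.

5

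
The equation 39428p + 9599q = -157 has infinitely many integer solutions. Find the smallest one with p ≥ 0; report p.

gcd(39428, 9599) = 1  (39428 = 4×9599 + 1032, 9599 = 9×1032 + 311, 1032 = 3×311 + 99, 311 = 3×99 + 14, 99 = 7×14 + 1, 14 = 14×1).
1 divides -157, so solutions exist.
Back-substituting, 39428×(679) + 9599×(-2789) = 1.
Scale by -157/1 = -157: (p₀, q₀) = (-106603, 437873).
General solution: p = -106603 + 9599t, q = 437873 - 39428t for integer t.
p ≥ 0: smallest is -106603 mod 9599 = 8585 (at t = 12), with q = -35263.

8585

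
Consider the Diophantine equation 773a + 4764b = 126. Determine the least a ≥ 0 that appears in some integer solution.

4758

gcd(4764, 773):
  4764 = 6*773 + 126
  773 = 6*126 + 17
  126 = 7*17 + 7
  17 = 2*7 + 3
  7 = 2*3 + 1
  3 = 3*1
so gcd(4764, 773) = 1.
1 divides 126, so solutions exist.
Back-substitute for Bézout coefficients:
  1 = 7 - 2*3
  ... = 773*(-1399) + 4764*(227)
Scale by 126/1 = 126: (a₀, b₀) = (-176274, 28602).
General solution: a = -176274 + 4764t, b = 28602 - 773t for integer t.
a ≥ 0: smallest is -176274 mod 4764 = 4758 (at t = 38), with b = -772.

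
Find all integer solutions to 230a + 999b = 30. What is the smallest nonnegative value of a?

gcd(999, 230) = 1.
1 divides 30, so solutions exist.
By Bézout, 230·(-430) + 999·(99) = 1.
Scale by 30/1 = 30: (a₀, b₀) = (-12900, 2970).
General solution: a = -12900 + 999t, b = 2970 - 230t for integer t.
a ≥ 0: smallest is -12900 mod 999 = 87 (at t = 13), with b = -20.

87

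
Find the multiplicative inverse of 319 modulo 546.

457

gcd(546, 319) = 1  (546 = 1×319 + 227, 319 = 1×227 + 92, 227 = 2×92 + 43, 92 = 2×43 + 6, 43 = 7×6 + 1, 6 = 6×1).
Back-substituting, 319×(-89) + 546×(52) = 1.
So 319×-89 ≡ 1 (mod 546), and -89 mod 546 = 457.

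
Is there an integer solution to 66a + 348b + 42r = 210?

gcd(348, 66) = 6.
gcd(6, 42) = 6.
6 divides 210, so integer solutions exist.

yes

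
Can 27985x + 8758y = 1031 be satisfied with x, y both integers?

no

gcd(27985, 8758) = 29  (27985 = 3×8758 + 1711, 8758 = 5×1711 + 203, 1711 = 8×203 + 87, 203 = 2×87 + 29, 87 = 3×29).
29 does not divide 1031 (remainder 16), so no integer solutions.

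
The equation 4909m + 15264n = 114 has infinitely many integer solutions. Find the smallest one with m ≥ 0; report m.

gcd(15264, 4909):
  15264 = 3·4909 + 537
  4909 = 9·537 + 76
  537 = 7·76 + 5
  76 = 15·5 + 1
  5 = 5·1
so gcd(15264, 4909) = 1.
1 divides 114, so solutions exist.
Back-substitute for Bézout coefficients:
  1 = 76 - 15·5
  ... = 4909·(3013) + 15264·(-969)
Scale by 114/1 = 114: (m₀, n₀) = (343482, -110466).
General solution: m = 343482 + 15264t, n = -110466 - 4909t for integer t.
m ≥ 0: smallest is 343482 mod 15264 = 7674 (at t = -22), with n = -2468.

7674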